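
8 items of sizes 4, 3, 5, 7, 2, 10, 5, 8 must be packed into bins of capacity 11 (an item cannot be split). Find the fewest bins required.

Total = 10 + 8 + 7 + 5 + 5 + 4 + 3 + 2 = 44.
Lower bound: ⌈44/11⌉ = 4 bins.
A packing using 5 bins:
  bin 1: 10 = 10
  bin 2: 8 + 3 = 11
  bin 3: 7 + 4 = 11
  bin 4: 5 + 5 = 10
  bin 5: 2 = 2
No arrangement into 4 bins stays within capacity, so 5 is optimal.

5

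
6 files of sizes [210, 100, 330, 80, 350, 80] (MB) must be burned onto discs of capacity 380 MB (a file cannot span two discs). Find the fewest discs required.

Total = 350 + 330 + 210 + 100 + 80 + 80 = 1150 MB.
Lower bound: ⌈1150/380⌉ = 4 discs.
A packing using 4 discs:
  disc 1: 350 = 350
  disc 2: 330 = 330
  disc 3: 210 + 100 = 310
  disc 4: 80 + 80 = 160
This matches the lower bound, so 4 is optimal.

4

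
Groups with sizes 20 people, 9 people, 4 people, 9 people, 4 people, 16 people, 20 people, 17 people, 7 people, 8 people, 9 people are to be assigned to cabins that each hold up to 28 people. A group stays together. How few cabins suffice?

Total = 20 + 20 + 17 + 16 + 9 + 9 + 9 + 8 + 7 + 4 + 4 = 123 people.
Lower bound: ⌈123/28⌉ = 5 cabins.
A packing using 5 cabins:
  cabin 1: 20 + 8 = 28
  cabin 2: 20 + 7 = 27
  cabin 3: 17 + 9 = 26
  cabin 4: 16 + 9 = 25
  cabin 5: 9 + 4 + 4 = 17
This matches the lower bound, so 5 is optimal.

5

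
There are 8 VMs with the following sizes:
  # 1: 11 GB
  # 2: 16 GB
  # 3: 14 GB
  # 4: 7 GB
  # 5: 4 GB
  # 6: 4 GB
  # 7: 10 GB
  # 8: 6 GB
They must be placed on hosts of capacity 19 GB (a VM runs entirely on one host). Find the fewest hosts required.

Total = 16 + 14 + 11 + 10 + 7 + 6 + 4 + 4 = 72 GB.
Lower bound: ⌈72/19⌉ = 4 hosts.
A packing using 5 hosts:
  host 1: 16 = 16
  host 2: 14 + 4 = 18
  host 3: 11 + 7 = 18
  host 4: 10 + 6 = 16
  host 5: 4 = 4
No arrangement into 4 hosts stays within capacity, so 5 is optimal.

5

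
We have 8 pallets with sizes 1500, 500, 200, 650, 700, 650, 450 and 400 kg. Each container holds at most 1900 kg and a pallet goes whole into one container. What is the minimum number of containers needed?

Total = 1500 + 700 + 650 + 650 + 500 + 450 + 400 + 200 = 5050 kg.
Lower bound: ⌈5050/1900⌉ = 3 containers.
A packing using 3 containers:
  container 1: 1500 + 400 = 1900
  container 2: 700 + 650 + 500 = 1850
  container 3: 650 + 450 + 200 = 1300
This matches the lower bound, so 3 is optimal.

3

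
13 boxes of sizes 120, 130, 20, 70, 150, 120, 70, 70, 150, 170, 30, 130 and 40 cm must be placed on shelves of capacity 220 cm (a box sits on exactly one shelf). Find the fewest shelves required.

Total = 170 + 150 + 150 + 130 + 130 + 120 + 120 + 70 + 70 + 70 + 40 + 30 + 20 = 1270 cm.
Lower bound: ⌈1270/220⌉ = 6 shelves.
Also, 7 boxes each exceed 110 cm, and no two of those can share a shelf, so at least 7 shelves are needed.
A packing using 7 shelves:
  shelf 1: 170 + 40 = 210
  shelf 2: 150 + 70 = 220
  shelf 3: 150 + 70 = 220
  shelf 4: 130 + 70 + 20 = 220
  shelf 5: 130 + 30 = 160
  shelf 6: 120 = 120
  shelf 7: 120 = 120
This matches the lower bound, so 7 is optimal.

7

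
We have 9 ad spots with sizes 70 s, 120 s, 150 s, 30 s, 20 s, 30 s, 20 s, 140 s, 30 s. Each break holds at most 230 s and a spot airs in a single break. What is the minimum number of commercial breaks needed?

3

Total = 150 + 140 + 120 + 70 + 30 + 30 + 30 + 20 + 20 = 610 s.
Lower bound: ⌈610/230⌉ = 3 commercial breaks.
A packing using 3 commercial breaks:
  break 1: 150 + 70 = 220
  break 2: 140 + 30 + 30 + 30 = 230
  break 3: 120 + 20 + 20 = 160
This matches the lower bound, so 3 is optimal.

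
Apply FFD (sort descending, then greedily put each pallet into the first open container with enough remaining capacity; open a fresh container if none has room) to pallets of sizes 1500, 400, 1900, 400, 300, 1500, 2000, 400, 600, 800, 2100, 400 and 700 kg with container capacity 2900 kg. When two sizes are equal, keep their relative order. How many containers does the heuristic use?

Sorted descending: 2100, 2000, 1900, 1500, 1500, 800, 700, 600, 400, 400, 400, 400, 300.
  2100 → container 1 (new)  [load 2100/2900]
  2000 → container 2 (new)  [load 2000/2900]
  1900 → container 3 (new)  [load 1900/2900]
  1500 → container 4 (new)  [load 1500/2900]
  1500 → container 5 (new)  [load 1500/2900]
  800 → container 1  [load 2900/2900]
  700 → container 2  [load 2700/2900]
  600 → container 3  [load 2500/2900]
  400 → container 3  [load 2900/2900]
  400 → container 4  [load 1900/2900]
  400 → container 4  [load 2300/2900]
  400 → container 4  [load 2700/2900]
  300 → container 5  [load 1800/2900]
5 containers opened.

5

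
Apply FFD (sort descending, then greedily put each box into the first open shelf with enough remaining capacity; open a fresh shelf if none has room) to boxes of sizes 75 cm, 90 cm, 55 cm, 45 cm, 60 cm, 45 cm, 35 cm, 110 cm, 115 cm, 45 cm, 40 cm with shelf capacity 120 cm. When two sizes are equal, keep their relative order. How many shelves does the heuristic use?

7

Sorted descending: 115, 110, 90, 75, 60, 55, 45, 45, 45, 40, 35.
  115 → shelf 1 (new)  [load 115/120]
  110 → shelf 2 (new)  [load 110/120]
  90 → shelf 3 (new)  [load 90/120]
  75 → shelf 4 (new)  [load 75/120]
  60 → shelf 5 (new)  [load 60/120]
  55 → shelf 5  [load 115/120]
  45 → shelf 4  [load 120/120]
  45 → shelf 6 (new)  [load 45/120]
  45 → shelf 6  [load 90/120]
  40 → shelf 7 (new)  [load 40/120]
  35 → shelf 7  [load 75/120]
7 shelves opened.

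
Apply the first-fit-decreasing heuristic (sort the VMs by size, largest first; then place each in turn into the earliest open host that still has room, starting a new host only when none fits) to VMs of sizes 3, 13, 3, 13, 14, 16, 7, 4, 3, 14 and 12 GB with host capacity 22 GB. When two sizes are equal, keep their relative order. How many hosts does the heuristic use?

Sorted descending: 16, 14, 14, 13, 13, 12, 7, 4, 3, 3, 3.
  16 → host 1 (new)  [load 16/22]
  14 → host 2 (new)  [load 14/22]
  14 → host 3 (new)  [load 14/22]
  13 → host 4 (new)  [load 13/22]
  13 → host 5 (new)  [load 13/22]
  12 → host 6 (new)  [load 12/22]
  7 → host 2  [load 21/22]
  4 → host 1  [load 20/22]
  3 → host 3  [load 17/22]
  3 → host 3  [load 20/22]
  3 → host 4  [load 16/22]
6 hosts opened.

6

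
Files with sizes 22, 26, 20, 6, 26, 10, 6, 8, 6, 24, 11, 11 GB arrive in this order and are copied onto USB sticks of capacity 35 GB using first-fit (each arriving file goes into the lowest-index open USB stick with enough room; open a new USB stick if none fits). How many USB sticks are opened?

  22 → USB stick 1 (new)  [load 22/35]
  26 → USB stick 2 (new)  [load 26/35]
  20 → USB stick 3 (new)  [load 20/35]
  6 → USB stick 1  [load 28/35]
  26 → USB stick 4 (new)  [load 26/35]
  10 → USB stick 3  [load 30/35]
  6 → USB stick 1  [load 34/35]
  8 → USB stick 2  [load 34/35]
  6 → USB stick 4  [load 32/35]
  24 → USB stick 5 (new)  [load 24/35]
  11 → USB stick 5  [load 35/35]
  11 → USB stick 6 (new)  [load 11/35]
6 USB sticks opened.

6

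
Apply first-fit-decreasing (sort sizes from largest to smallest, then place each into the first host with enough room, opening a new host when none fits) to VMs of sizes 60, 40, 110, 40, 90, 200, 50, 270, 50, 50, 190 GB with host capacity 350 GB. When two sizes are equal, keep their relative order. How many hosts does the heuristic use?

4

Sorted descending: 270, 200, 190, 110, 90, 60, 50, 50, 50, 40, 40.
  270 → host 1 (new)  [load 270/350]
  200 → host 2 (new)  [load 200/350]
  190 → host 3 (new)  [load 190/350]
  110 → host 2  [load 310/350]
  90 → host 3  [load 280/350]
  60 → host 1  [load 330/350]
  50 → host 3  [load 330/350]
  50 → host 4 (new)  [load 50/350]
  50 → host 4  [load 100/350]
  40 → host 2  [load 350/350]
  40 → host 4  [load 140/350]
4 hosts opened.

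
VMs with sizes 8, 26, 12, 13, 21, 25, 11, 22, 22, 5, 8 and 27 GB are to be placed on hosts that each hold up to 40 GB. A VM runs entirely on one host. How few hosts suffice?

Total = 27 + 26 + 25 + 22 + 22 + 21 + 13 + 12 + 11 + 8 + 8 + 5 = 200 GB.
Lower bound: ⌈200/40⌉ = 5 hosts.
Also, 6 VMs each exceed 20 GB, and no two of those can share a host, so at least 6 hosts are needed.
A packing using 6 hosts:
  host 1: 27 + 13 = 40
  host 2: 26 + 12 = 38
  host 3: 25 + 11 = 36
  host 4: 22 + 8 + 8 = 38
  host 5: 22 + 5 = 27
  host 6: 21 = 21
This matches the lower bound, so 6 is optimal.

6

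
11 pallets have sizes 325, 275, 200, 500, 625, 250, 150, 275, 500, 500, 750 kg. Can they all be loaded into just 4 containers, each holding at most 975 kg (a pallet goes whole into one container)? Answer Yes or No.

No

Total = 4350 kg; ⌈4350/975⌉ = 5.
At least 5 containers are required, but only 4 are allowed.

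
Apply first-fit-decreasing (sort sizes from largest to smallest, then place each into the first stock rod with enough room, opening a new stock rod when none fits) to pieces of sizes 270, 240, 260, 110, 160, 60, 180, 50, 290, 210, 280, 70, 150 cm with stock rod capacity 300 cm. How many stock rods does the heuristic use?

9

Sorted descending: 290, 280, 270, 260, 240, 210, 180, 160, 150, 110, 70, 60, 50.
  290 → stock rod 1 (new)  [load 290/300]
  280 → stock rod 2 (new)  [load 280/300]
  270 → stock rod 3 (new)  [load 270/300]
  260 → stock rod 4 (new)  [load 260/300]
  240 → stock rod 5 (new)  [load 240/300]
  210 → stock rod 6 (new)  [load 210/300]
  180 → stock rod 7 (new)  [load 180/300]
  160 → stock rod 8 (new)  [load 160/300]
  150 → stock rod 9 (new)  [load 150/300]
  110 → stock rod 7  [load 290/300]
  70 → stock rod 6  [load 280/300]
  60 → stock rod 5  [load 300/300]
  50 → stock rod 8  [load 210/300]
9 stock rods opened.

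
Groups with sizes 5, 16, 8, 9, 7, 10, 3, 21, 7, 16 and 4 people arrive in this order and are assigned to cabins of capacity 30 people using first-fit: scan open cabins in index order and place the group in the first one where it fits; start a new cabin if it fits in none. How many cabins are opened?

4

  5 → cabin 1 (new)  [load 5/30]
  16 → cabin 1  [load 21/30]
  8 → cabin 1  [load 29/30]
  9 → cabin 2 (new)  [load 9/30]
  7 → cabin 2  [load 16/30]
  10 → cabin 2  [load 26/30]
  3 → cabin 2  [load 29/30]
  21 → cabin 3 (new)  [load 21/30]
  7 → cabin 3  [load 28/30]
  16 → cabin 4 (new)  [load 16/30]
  4 → cabin 4  [load 20/30]
4 cabins opened.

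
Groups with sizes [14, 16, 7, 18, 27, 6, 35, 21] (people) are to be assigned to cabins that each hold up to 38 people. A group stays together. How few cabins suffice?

Total = 35 + 27 + 21 + 18 + 16 + 14 + 7 + 6 = 144 people.
Lower bound: ⌈144/38⌉ = 4 cabins.
A packing using 4 cabins:
  cabin 1: 35 = 35
  cabin 2: 27 + 7 = 34
  cabin 3: 21 + 16 = 37
  cabin 4: 18 + 14 + 6 = 38
This matches the lower bound, so 4 is optimal.

4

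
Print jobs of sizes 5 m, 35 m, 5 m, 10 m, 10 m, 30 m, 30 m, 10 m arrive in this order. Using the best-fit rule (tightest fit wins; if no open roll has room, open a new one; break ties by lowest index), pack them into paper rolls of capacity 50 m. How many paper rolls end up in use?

3

  5 → roll 1 (new)  [load 5/50]
  35 → roll 1  [load 40/50]
  5 → roll 1  [load 45/50]
  10 → roll 2 (new)  [load 10/50]
  10 → roll 2  [load 20/50]
  30 → roll 2  [load 50/50]
  30 → roll 3 (new)  [load 30/50]
  10 → roll 3  [load 40/50]
3 paper rolls opened.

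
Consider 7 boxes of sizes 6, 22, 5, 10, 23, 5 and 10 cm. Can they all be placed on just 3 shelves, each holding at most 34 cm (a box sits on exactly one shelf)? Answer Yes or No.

Yes

A valid assignment using 3 shelves:
  shelf 1: 23 + 10 = 33
  shelf 2: 22 + 10 = 32
  shelf 3: 6 + 5 + 5 = 16
Every load is within 34 cm, so 3 shelves suffice.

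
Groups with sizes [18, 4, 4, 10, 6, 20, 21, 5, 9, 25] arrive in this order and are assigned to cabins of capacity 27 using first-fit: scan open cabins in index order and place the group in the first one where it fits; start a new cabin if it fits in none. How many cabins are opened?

  18 → cabin 1 (new)  [load 18/27]
  4 → cabin 1  [load 22/27]
  4 → cabin 1  [load 26/27]
  10 → cabin 2 (new)  [load 10/27]
  6 → cabin 2  [load 16/27]
  20 → cabin 3 (new)  [load 20/27]
  21 → cabin 4 (new)  [load 21/27]
  5 → cabin 2  [load 21/27]
  9 → cabin 5 (new)  [load 9/27]
  25 → cabin 6 (new)  [load 25/27]
6 cabins opened.

6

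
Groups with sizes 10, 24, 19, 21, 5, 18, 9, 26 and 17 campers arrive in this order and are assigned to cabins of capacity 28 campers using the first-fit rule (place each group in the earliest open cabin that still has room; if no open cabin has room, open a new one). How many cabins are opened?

7

  10 → cabin 1 (new)  [load 10/28]
  24 → cabin 2 (new)  [load 24/28]
  19 → cabin 3 (new)  [load 19/28]
  21 → cabin 4 (new)  [load 21/28]
  5 → cabin 1  [load 15/28]
  18 → cabin 5 (new)  [load 18/28]
  9 → cabin 1  [load 24/28]
  26 → cabin 6 (new)  [load 26/28]
  17 → cabin 7 (new)  [load 17/28]
7 cabins opened.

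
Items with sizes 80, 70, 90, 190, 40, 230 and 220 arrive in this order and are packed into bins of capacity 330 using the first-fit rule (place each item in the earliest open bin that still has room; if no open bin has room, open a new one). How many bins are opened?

4

  80 → bin 1 (new)  [load 80/330]
  70 → bin 1  [load 150/330]
  90 → bin 1  [load 240/330]
  190 → bin 2 (new)  [load 190/330]
  40 → bin 1  [load 280/330]
  230 → bin 3 (new)  [load 230/330]
  220 → bin 4 (new)  [load 220/330]
4 bins opened.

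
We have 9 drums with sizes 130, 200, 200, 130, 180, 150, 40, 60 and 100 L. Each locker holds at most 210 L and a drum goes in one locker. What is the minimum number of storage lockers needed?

Total = 200 + 200 + 180 + 150 + 130 + 130 + 100 + 60 + 40 = 1190 L.
Lower bound: ⌈1190/210⌉ = 6 storage lockers.
A packing using 7 storage lockers:
  locker 1: 200 = 200
  locker 2: 200 = 200
  locker 3: 180 = 180
  locker 4: 150 + 60 = 210
  locker 5: 130 + 40 = 170
  locker 6: 130 = 130
  locker 7: 100 = 100
No arrangement into 6 storage lockers stays within capacity, so 7 is optimal.

7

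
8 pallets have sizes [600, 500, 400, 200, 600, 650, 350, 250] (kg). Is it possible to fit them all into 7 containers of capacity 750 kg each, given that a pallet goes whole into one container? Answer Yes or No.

A valid assignment using 6 containers:
  container 1: 650 = 650
  container 2: 600 = 600
  container 3: 600 = 600
  container 4: 500 + 250 = 750
  container 5: 400 + 350 = 750
  container 6: 200 = 200
That uses only 6 ≤ 7, so 7 containers are enough.

Yes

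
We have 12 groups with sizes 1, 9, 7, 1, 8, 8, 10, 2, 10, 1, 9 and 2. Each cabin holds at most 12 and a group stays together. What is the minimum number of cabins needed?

7

Total = 10 + 10 + 9 + 9 + 8 + 8 + 7 + 2 + 2 + 1 + 1 + 1 = 68.
Lower bound: ⌈68/12⌉ = 6 cabins.
Also, 7 groups each exceed 6, and no two of those can share a cabin, so at least 7 cabins are needed.
A packing using 7 cabins:
  cabin 1: 10 + 2 = 12
  cabin 2: 10 + 2 = 12
  cabin 3: 9 + 1 + 1 + 1 = 12
  cabin 4: 9 = 9
  cabin 5: 8 = 8
  cabin 6: 8 = 8
  cabin 7: 7 = 7
This matches the lower bound, so 7 is optimal.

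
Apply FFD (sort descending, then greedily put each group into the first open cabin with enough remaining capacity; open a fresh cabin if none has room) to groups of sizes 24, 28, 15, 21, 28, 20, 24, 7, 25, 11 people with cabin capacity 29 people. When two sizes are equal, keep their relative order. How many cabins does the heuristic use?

8

Sorted descending: 28, 28, 25, 24, 24, 21, 20, 15, 11, 7.
  28 → cabin 1 (new)  [load 28/29]
  28 → cabin 2 (new)  [load 28/29]
  25 → cabin 3 (new)  [load 25/29]
  24 → cabin 4 (new)  [load 24/29]
  24 → cabin 5 (new)  [load 24/29]
  21 → cabin 6 (new)  [load 21/29]
  20 → cabin 7 (new)  [load 20/29]
  15 → cabin 8 (new)  [load 15/29]
  11 → cabin 8  [load 26/29]
  7 → cabin 6  [load 28/29]
8 cabins opened.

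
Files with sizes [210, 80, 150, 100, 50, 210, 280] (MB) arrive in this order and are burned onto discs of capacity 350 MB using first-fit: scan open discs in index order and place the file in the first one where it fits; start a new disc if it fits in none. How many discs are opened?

4

  210 → disc 1 (new)  [load 210/350]
  80 → disc 1  [load 290/350]
  150 → disc 2 (new)  [load 150/350]
  100 → disc 2  [load 250/350]
  50 → disc 1  [load 340/350]
  210 → disc 3 (new)  [load 210/350]
  280 → disc 4 (new)  [load 280/350]
4 discs opened.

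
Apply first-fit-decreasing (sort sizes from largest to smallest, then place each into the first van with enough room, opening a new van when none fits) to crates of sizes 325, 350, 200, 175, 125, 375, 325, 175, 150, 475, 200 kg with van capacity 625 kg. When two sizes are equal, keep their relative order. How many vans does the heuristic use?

Sorted descending: 475, 375, 350, 325, 325, 200, 200, 175, 175, 150, 125.
  475 → van 1 (new)  [load 475/625]
  375 → van 2 (new)  [load 375/625]
  350 → van 3 (new)  [load 350/625]
  325 → van 4 (new)  [load 325/625]
  325 → van 5 (new)  [load 325/625]
  200 → van 2  [load 575/625]
  200 → van 3  [load 550/625]
  175 → van 4  [load 500/625]
  175 → van 5  [load 500/625]
  150 → van 1  [load 625/625]
  125 → van 4  [load 625/625]
5 vans opened.

5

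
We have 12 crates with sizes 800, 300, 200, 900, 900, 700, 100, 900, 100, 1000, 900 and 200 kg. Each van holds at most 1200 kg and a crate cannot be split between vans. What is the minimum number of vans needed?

7

Total = 1000 + 900 + 900 + 900 + 900 + 800 + 700 + 300 + 200 + 200 + 100 + 100 = 7000 kg.
Lower bound: ⌈7000/1200⌉ = 6 vans.
Also, 7 crates each exceed 600 kg, and no two of those can share a van, so at least 7 vans are needed.
A packing using 7 vans:
  van 1: 1000 + 200 = 1200
  van 2: 900 + 300 = 1200
  van 3: 900 + 200 + 100 = 1200
  van 4: 900 + 100 = 1000
  van 5: 900 = 900
  van 6: 800 = 800
  van 7: 700 = 700
This matches the lower bound, so 7 is optimal.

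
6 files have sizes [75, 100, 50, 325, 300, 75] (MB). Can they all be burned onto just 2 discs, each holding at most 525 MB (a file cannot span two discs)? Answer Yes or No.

Yes

A valid assignment using 2 discs:
  disc 1: 325 + 100 + 75 = 500
  disc 2: 300 + 75 + 50 = 425
Every load is within 525 MB, so 2 discs suffice.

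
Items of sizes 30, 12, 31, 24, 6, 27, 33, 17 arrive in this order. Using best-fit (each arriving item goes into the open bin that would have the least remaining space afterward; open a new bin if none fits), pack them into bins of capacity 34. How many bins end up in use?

  30 → bin 1 (new)  [load 30/34]
  12 → bin 2 (new)  [load 12/34]
  31 → bin 3 (new)  [load 31/34]
  24 → bin 4 (new)  [load 24/34]
  6 → bin 4  [load 30/34]
  27 → bin 5 (new)  [load 27/34]
  33 → bin 6 (new)  [load 33/34]
  17 → bin 2  [load 29/34]
6 bins opened.

6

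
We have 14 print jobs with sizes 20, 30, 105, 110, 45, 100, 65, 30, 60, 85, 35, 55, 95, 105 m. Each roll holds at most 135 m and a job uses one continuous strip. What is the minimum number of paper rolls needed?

Total = 110 + 105 + 105 + 100 + 95 + 85 + 65 + 60 + 55 + 45 + 35 + 30 + 30 + 20 = 940 m.
Lower bound: ⌈940/135⌉ = 7 paper rolls.
A packing using 8 paper rolls:
  roll 1: 110 + 20 = 130
  roll 2: 105 + 30 = 135
  roll 3: 105 + 30 = 135
  roll 4: 100 + 35 = 135
  roll 5: 95 = 95
  roll 6: 85 + 45 = 130
  roll 7: 65 + 60 = 125
  roll 8: 55 = 55
No arrangement into 7 paper rolls stays within capacity, so 8 is optimal.

8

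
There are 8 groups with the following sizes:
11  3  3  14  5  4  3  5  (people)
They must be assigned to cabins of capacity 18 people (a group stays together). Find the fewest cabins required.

3

Total = 14 + 11 + 5 + 5 + 4 + 3 + 3 + 3 = 48 people.
Lower bound: ⌈48/18⌉ = 3 cabins.
A packing using 3 cabins:
  cabin 1: 14 + 4 = 18
  cabin 2: 11 + 5 = 16
  cabin 3: 5 + 3 + 3 + 3 = 14
This matches the lower bound, so 3 is optimal.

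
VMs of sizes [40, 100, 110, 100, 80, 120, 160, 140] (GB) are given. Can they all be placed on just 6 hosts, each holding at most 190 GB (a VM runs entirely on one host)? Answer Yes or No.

A valid assignment using 6 hosts:
  host 1: 160 = 160
  host 2: 140 + 40 = 180
  host 3: 120 = 120
  host 4: 110 + 80 = 190
  host 5: 100 = 100
  host 6: 100 = 100
Every load is within 190 GB, so 6 hosts suffice.

Yes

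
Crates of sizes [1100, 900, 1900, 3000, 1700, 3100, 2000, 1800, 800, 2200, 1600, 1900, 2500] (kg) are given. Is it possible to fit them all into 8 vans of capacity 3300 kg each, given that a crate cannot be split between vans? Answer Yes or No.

Total = 24500 kg; ⌈24500/3300⌉ = 8.
9 crates each exceed half the capacity and cannot share a van, forcing at least 9 vans.
At least 9 vans are required, but only 8 are allowed.

No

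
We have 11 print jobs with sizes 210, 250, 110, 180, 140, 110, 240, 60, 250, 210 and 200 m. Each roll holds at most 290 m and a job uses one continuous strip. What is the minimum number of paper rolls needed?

8

Total = 250 + 250 + 240 + 210 + 210 + 200 + 180 + 140 + 110 + 110 + 60 = 1960 m.
Lower bound: ⌈1960/290⌉ = 7 paper rolls.
A packing using 8 paper rolls:
  roll 1: 250 = 250
  roll 2: 250 = 250
  roll 3: 240 = 240
  roll 4: 210 + 60 = 270
  roll 5: 210 = 210
  roll 6: 200 = 200
  roll 7: 180 + 110 = 290
  roll 8: 140 + 110 = 250
No arrangement into 7 paper rolls stays within capacity, so 8 is optimal.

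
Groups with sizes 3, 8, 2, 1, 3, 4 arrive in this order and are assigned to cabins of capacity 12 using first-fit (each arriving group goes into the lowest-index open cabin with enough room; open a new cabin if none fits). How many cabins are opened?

  3 → cabin 1 (new)  [load 3/12]
  8 → cabin 1  [load 11/12]
  2 → cabin 2 (new)  [load 2/12]
  1 → cabin 1  [load 12/12]
  3 → cabin 2  [load 5/12]
  4 → cabin 2  [load 9/12]
2 cabins opened.

2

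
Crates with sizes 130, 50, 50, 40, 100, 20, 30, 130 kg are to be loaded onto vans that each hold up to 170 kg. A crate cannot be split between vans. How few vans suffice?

4

Total = 130 + 130 + 100 + 50 + 50 + 40 + 30 + 20 = 550 kg.
Lower bound: ⌈550/170⌉ = 4 vans.
A packing using 4 vans:
  van 1: 130 + 40 = 170
  van 2: 130 + 30 = 160
  van 3: 100 + 50 + 20 = 170
  van 4: 50 = 50
This matches the lower bound, so 4 is optimal.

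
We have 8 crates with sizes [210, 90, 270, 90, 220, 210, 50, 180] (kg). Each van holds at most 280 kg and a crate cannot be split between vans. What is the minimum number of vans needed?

Total = 270 + 220 + 210 + 210 + 180 + 90 + 90 + 50 = 1320 kg.
Lower bound: ⌈1320/280⌉ = 5 vans.
A packing using 6 vans:
  van 1: 270 = 270
  van 2: 220 + 50 = 270
  van 3: 210 = 210
  van 4: 210 = 210
  van 5: 180 + 90 = 270
  van 6: 90 = 90
No arrangement into 5 vans stays within capacity, so 6 is optimal.

6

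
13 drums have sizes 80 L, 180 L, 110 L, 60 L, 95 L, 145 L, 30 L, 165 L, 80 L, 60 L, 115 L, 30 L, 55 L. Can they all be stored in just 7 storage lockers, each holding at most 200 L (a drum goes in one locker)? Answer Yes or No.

Yes

A valid assignment using 7 storage lockers:
  locker 1: 180 = 180
  locker 2: 165 + 30 = 195
  locker 3: 145 + 55 = 200
  locker 4: 115 + 80 = 195
  locker 5: 110 + 80 = 190
  locker 6: 95 + 60 + 30 = 185
  locker 7: 60 = 60
Every load is within 200 L, so 7 storage lockers suffice.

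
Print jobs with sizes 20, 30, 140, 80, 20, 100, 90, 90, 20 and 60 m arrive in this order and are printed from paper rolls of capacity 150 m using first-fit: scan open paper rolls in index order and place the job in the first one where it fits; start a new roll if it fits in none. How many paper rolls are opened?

5

  20 → roll 1 (new)  [load 20/150]
  30 → roll 1  [load 50/150]
  140 → roll 2 (new)  [load 140/150]
  80 → roll 1  [load 130/150]
  20 → roll 1  [load 150/150]
  100 → roll 3 (new)  [load 100/150]
  90 → roll 4 (new)  [load 90/150]
  90 → roll 5 (new)  [load 90/150]
  20 → roll 3  [load 120/150]
  60 → roll 4  [load 150/150]
5 paper rolls opened.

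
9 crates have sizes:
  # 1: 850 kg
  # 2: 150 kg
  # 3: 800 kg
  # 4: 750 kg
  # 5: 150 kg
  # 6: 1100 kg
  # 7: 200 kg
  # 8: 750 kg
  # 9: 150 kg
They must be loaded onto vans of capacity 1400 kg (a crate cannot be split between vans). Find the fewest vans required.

Total = 1100 + 850 + 800 + 750 + 750 + 200 + 150 + 150 + 150 = 4900 kg.
Lower bound: ⌈4900/1400⌉ = 4 vans.
Also, 5 crates each exceed 700 kg, and no two of those can share a van, so at least 5 vans are needed.
A packing using 5 vans:
  van 1: 1100 + 200 = 1300
  van 2: 850 + 150 + 150 + 150 = 1300
  van 3: 800 = 800
  van 4: 750 = 750
  van 5: 750 = 750
This matches the lower bound, so 5 is optimal.

5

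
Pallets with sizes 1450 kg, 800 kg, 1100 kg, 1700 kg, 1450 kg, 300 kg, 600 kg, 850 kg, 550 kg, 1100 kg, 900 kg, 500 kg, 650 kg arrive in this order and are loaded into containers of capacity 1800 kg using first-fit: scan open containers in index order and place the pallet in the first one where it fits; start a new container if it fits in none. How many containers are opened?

  1450 → container 1 (new)  [load 1450/1800]
  800 → container 2 (new)  [load 800/1800]
  1100 → container 3 (new)  [load 1100/1800]
  1700 → container 4 (new)  [load 1700/1800]
  1450 → container 5 (new)  [load 1450/1800]
  300 → container 1  [load 1750/1800]
  600 → container 2  [load 1400/1800]
  850 → container 6 (new)  [load 850/1800]
  550 → container 3  [load 1650/1800]
  1100 → container 7 (new)  [load 1100/1800]
  900 → container 6  [load 1750/1800]
  500 → container 7  [load 1600/1800]
  650 → container 8 (new)  [load 650/1800]
8 containers opened.

8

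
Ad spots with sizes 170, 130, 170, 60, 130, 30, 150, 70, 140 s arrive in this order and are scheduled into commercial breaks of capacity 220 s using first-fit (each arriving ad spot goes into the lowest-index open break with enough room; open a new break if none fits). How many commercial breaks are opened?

  170 → break 1 (new)  [load 170/220]
  130 → break 2 (new)  [load 130/220]
  170 → break 3 (new)  [load 170/220]
  60 → break 2  [load 190/220]
  130 → break 4 (new)  [load 130/220]
  30 → break 1  [load 200/220]
  150 → break 5 (new)  [load 150/220]
  70 → break 4  [load 200/220]
  140 → break 6 (new)  [load 140/220]
6 commercial breaks opened.

6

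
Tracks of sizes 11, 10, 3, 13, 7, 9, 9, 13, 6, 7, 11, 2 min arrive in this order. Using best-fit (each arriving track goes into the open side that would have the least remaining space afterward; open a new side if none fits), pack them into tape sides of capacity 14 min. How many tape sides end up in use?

9

  11 → side 1 (new)  [load 11/14]
  10 → side 2 (new)  [load 10/14]
  3 → side 1  [load 14/14]
  13 → side 3 (new)  [load 13/14]
  7 → side 4 (new)  [load 7/14]
  9 → side 5 (new)  [load 9/14]
  9 → side 6 (new)  [load 9/14]
  13 → side 7 (new)  [load 13/14]
  6 → side 4  [load 13/14]
  7 → side 8 (new)  [load 7/14]
  11 → side 9 (new)  [load 11/14]
  2 → side 9  [load 13/14]
9 tape sides opened.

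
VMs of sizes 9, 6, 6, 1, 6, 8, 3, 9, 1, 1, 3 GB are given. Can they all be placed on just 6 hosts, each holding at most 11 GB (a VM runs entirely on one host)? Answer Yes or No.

A valid assignment using 6 hosts:
  host 1: 9 + 1 + 1 = 11
  host 2: 9 + 1 = 10
  host 3: 8 + 3 = 11
  host 4: 6 + 3 = 9
  host 5: 6 = 6
  host 6: 6 = 6
Every load is within 11 GB, so 6 hosts suffice.

Yes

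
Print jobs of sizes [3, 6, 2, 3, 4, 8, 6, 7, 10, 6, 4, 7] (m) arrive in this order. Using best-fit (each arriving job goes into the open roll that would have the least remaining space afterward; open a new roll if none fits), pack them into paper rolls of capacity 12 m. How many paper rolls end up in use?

7

  3 → roll 1 (new)  [load 3/12]
  6 → roll 1  [load 9/12]
  2 → roll 1  [load 11/12]
  3 → roll 2 (new)  [load 3/12]
  4 → roll 2  [load 7/12]
  8 → roll 3 (new)  [load 8/12]
  6 → roll 4 (new)  [load 6/12]
  7 → roll 5 (new)  [load 7/12]
  10 → roll 6 (new)  [load 10/12]
  6 → roll 4  [load 12/12]
  4 → roll 3  [load 12/12]
  7 → roll 7 (new)  [load 7/12]
7 paper rolls opened.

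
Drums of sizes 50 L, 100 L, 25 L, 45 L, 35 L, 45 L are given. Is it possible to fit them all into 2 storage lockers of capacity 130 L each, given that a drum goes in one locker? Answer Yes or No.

Total = 300 L; ⌈300/130⌉ = 3.
At least 3 storage lockers are required, but only 2 are allowed.

No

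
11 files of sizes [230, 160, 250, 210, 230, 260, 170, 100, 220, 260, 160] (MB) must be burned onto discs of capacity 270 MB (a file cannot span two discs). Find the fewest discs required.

Total = 260 + 260 + 250 + 230 + 230 + 220 + 210 + 170 + 160 + 160 + 100 = 2250 MB.
Lower bound: ⌈2250/270⌉ = 9 discs.
Also, 10 files each exceed 135 MB, and no two of those can share a disc, so at least 10 discs are needed.
A packing using 10 discs:
  disc 1: 260 = 260
  disc 2: 260 = 260
  disc 3: 250 = 250
  disc 4: 230 = 230
  disc 5: 230 = 230
  disc 6: 220 = 220
  disc 7: 210 = 210
  disc 8: 170 + 100 = 270
  disc 9: 160 = 160
  disc 10: 160 = 160
This matches the lower bound, so 10 is optimal.

10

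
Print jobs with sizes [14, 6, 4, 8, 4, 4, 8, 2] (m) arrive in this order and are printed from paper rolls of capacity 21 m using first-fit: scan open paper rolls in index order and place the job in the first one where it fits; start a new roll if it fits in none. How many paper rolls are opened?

  14 → roll 1 (new)  [load 14/21]
  6 → roll 1  [load 20/21]
  4 → roll 2 (new)  [load 4/21]
  8 → roll 2  [load 12/21]
  4 → roll 2  [load 16/21]
  4 → roll 2  [load 20/21]
  8 → roll 3 (new)  [load 8/21]
  2 → roll 3  [load 10/21]
3 paper rolls opened.

3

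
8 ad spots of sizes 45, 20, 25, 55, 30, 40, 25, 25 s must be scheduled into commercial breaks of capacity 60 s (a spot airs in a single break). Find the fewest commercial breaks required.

Total = 55 + 45 + 40 + 30 + 25 + 25 + 25 + 20 = 265 s.
Lower bound: ⌈265/60⌉ = 5 commercial breaks.
A packing using 5 commercial breaks:
  break 1: 55 = 55
  break 2: 45 = 45
  break 3: 40 + 20 = 60
  break 4: 30 + 25 = 55
  break 5: 25 + 25 = 50
This matches the lower bound, so 5 is optimal.

5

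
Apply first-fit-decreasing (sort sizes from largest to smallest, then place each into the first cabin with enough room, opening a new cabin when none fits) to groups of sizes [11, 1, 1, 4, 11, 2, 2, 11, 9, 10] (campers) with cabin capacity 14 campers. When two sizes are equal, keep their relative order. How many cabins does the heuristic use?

Sorted descending: 11, 11, 11, 10, 9, 4, 2, 2, 1, 1.
  11 → cabin 1 (new)  [load 11/14]
  11 → cabin 2 (new)  [load 11/14]
  11 → cabin 3 (new)  [load 11/14]
  10 → cabin 4 (new)  [load 10/14]
  9 → cabin 5 (new)  [load 9/14]
  4 → cabin 4  [load 14/14]
  2 → cabin 1  [load 13/14]
  2 → cabin 2  [load 13/14]
  1 → cabin 1  [load 14/14]
  1 → cabin 2  [load 14/14]
5 cabins opened.

5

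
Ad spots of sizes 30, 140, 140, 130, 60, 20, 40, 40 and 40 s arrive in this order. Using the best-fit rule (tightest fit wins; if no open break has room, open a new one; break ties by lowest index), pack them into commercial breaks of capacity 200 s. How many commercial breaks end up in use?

4

  30 → break 1 (new)  [load 30/200]
  140 → break 1  [load 170/200]
  140 → break 2 (new)  [load 140/200]
  130 → break 3 (new)  [load 130/200]
  60 → break 2  [load 200/200]
  20 → break 1  [load 190/200]
  40 → break 3  [load 170/200]
  40 → break 4 (new)  [load 40/200]
  40 → break 4  [load 80/200]
4 commercial breaks opened.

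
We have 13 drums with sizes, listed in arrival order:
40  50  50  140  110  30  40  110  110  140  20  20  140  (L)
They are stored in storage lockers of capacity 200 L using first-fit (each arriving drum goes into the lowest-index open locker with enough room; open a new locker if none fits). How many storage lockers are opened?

  40 → locker 1 (new)  [load 40/200]
  50 → locker 1  [load 90/200]
  50 → locker 1  [load 140/200]
  140 → locker 2 (new)  [load 140/200]
  110 → locker 3 (new)  [load 110/200]
  30 → locker 1  [load 170/200]
  40 → locker 2  [load 180/200]
  110 → locker 4 (new)  [load 110/200]
  110 → locker 5 (new)  [load 110/200]
  140 → locker 6 (new)  [load 140/200]
  20 → locker 1  [load 190/200]
  20 → locker 2  [load 200/200]
  140 → locker 7 (new)  [load 140/200]
7 storage lockers opened.

7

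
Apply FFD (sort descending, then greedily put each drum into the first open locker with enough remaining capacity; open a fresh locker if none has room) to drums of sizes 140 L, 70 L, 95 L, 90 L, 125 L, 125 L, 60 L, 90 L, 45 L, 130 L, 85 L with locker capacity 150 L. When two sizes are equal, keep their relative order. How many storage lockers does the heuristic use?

Sorted descending: 140, 130, 125, 125, 95, 90, 90, 85, 70, 60, 45.
  140 → locker 1 (new)  [load 140/150]
  130 → locker 2 (new)  [load 130/150]
  125 → locker 3 (new)  [load 125/150]
  125 → locker 4 (new)  [load 125/150]
  95 → locker 5 (new)  [load 95/150]
  90 → locker 6 (new)  [load 90/150]
  90 → locker 7 (new)  [load 90/150]
  85 → locker 8 (new)  [load 85/150]
  70 → locker 9 (new)  [load 70/150]
  60 → locker 6  [load 150/150]
  45 → locker 5  [load 140/150]
9 storage lockers opened.

9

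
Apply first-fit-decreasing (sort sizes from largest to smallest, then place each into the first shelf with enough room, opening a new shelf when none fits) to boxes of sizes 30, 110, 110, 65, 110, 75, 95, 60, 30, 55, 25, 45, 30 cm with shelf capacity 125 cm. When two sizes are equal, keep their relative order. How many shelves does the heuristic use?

8

Sorted descending: 110, 110, 110, 95, 75, 65, 60, 55, 45, 30, 30, 30, 25.
  110 → shelf 1 (new)  [load 110/125]
  110 → shelf 2 (new)  [load 110/125]
  110 → shelf 3 (new)  [load 110/125]
  95 → shelf 4 (new)  [load 95/125]
  75 → shelf 5 (new)  [load 75/125]
  65 → shelf 6 (new)  [load 65/125]
  60 → shelf 6  [load 125/125]
  55 → shelf 7 (new)  [load 55/125]
  45 → shelf 5  [load 120/125]
  30 → shelf 4  [load 125/125]
  30 → shelf 7  [load 85/125]
  30 → shelf 7  [load 115/125]
  25 → shelf 8 (new)  [load 25/125]
8 shelves opened.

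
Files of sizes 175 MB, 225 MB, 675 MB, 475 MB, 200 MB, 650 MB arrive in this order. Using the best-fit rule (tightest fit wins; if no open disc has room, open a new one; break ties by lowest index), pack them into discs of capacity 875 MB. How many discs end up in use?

  175 → disc 1 (new)  [load 175/875]
  225 → disc 1  [load 400/875]
  675 → disc 2 (new)  [load 675/875]
  475 → disc 1  [load 875/875]
  200 → disc 2  [load 875/875]
  650 → disc 3 (new)  [load 650/875]
3 discs opened.

3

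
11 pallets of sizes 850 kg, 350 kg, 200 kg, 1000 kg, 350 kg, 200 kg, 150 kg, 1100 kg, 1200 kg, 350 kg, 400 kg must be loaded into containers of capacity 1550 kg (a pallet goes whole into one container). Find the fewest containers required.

Total = 1200 + 1100 + 1000 + 850 + 400 + 350 + 350 + 350 + 200 + 200 + 150 = 6150 kg.
Lower bound: ⌈6150/1550⌉ = 4 containers.
A packing using 4 containers:
  container 1: 1200 + 350 = 1550
  container 2: 1100 + 400 = 1500
  container 3: 1000 + 350 + 200 = 1550
  container 4: 850 + 350 + 200 + 150 = 1550
This matches the lower bound, so 4 is optimal.

4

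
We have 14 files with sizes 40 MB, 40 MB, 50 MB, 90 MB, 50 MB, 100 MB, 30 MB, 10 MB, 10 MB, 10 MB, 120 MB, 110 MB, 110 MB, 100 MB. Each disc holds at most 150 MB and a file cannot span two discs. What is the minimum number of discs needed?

Total = 120 + 110 + 110 + 100 + 100 + 90 + 50 + 50 + 40 + 40 + 30 + 10 + 10 + 10 = 870 MB.
Lower bound: ⌈870/150⌉ = 6 discs.
A packing using 6 discs:
  disc 1: 120 + 30 = 150
  disc 2: 110 + 40 = 150
  disc 3: 110 + 40 = 150
  disc 4: 100 + 50 = 150
  disc 5: 100 + 50 = 150
  disc 6: 90 + 10 + 10 + 10 = 120
This matches the lower bound, so 6 is optimal.

6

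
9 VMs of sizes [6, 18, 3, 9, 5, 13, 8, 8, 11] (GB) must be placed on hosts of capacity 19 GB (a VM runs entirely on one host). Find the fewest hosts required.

Total = 18 + 13 + 11 + 9 + 8 + 8 + 6 + 5 + 3 = 81 GB.
Lower bound: ⌈81/19⌉ = 5 hosts.
A packing using 5 hosts:
  host 1: 18 = 18
  host 2: 13 + 6 = 19
  host 3: 11 + 8 = 19
  host 4: 9 + 8 = 17
  host 5: 5 + 3 = 8
This matches the lower bound, so 5 is optimal.

5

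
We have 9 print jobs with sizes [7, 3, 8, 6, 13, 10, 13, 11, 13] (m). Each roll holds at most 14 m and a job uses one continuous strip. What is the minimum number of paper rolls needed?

7

Total = 13 + 13 + 13 + 11 + 10 + 8 + 7 + 6 + 3 = 84 m.
Lower bound: ⌈84/14⌉ = 6 paper rolls.
A packing using 7 paper rolls:
  roll 1: 13 = 13
  roll 2: 13 = 13
  roll 3: 13 = 13
  roll 4: 11 + 3 = 14
  roll 5: 10 = 10
  roll 6: 8 + 6 = 14
  roll 7: 7 = 7
No arrangement into 6 paper rolls stays within capacity, so 7 is optimal.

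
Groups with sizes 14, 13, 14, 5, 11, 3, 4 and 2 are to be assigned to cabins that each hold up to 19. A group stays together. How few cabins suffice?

4

Total = 14 + 14 + 13 + 11 + 5 + 4 + 3 + 2 = 66.
Lower bound: ⌈66/19⌉ = 4 cabins.
A packing using 4 cabins:
  cabin 1: 14 + 5 = 19
  cabin 2: 14 + 4 = 18
  cabin 3: 13 + 3 + 2 = 18
  cabin 4: 11 = 11
This matches the lower bound, so 4 is optimal.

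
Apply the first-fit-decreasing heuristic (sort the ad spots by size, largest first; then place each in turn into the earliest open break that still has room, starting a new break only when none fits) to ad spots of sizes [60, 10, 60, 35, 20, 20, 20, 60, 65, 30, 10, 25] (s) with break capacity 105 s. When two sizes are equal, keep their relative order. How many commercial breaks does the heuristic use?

Sorted descending: 65, 60, 60, 60, 35, 30, 25, 20, 20, 20, 10, 10.
  65 → break 1 (new)  [load 65/105]
  60 → break 2 (new)  [load 60/105]
  60 → break 3 (new)  [load 60/105]
  60 → break 4 (new)  [load 60/105]
  35 → break 1  [load 100/105]
  30 → break 2  [load 90/105]
  25 → break 3  [load 85/105]
  20 → break 3  [load 105/105]
  20 → break 4  [load 80/105]
  20 → break 4  [load 100/105]
  10 → break 2  [load 100/105]
  10 → break 5 (new)  [load 10/105]
5 commercial breaks opened.

5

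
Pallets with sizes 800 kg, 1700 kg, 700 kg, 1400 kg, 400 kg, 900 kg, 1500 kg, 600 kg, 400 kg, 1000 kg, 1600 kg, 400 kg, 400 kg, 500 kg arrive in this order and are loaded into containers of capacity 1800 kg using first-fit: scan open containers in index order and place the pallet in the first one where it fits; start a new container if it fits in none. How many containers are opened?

  800 → container 1 (new)  [load 800/1800]
  1700 → container 2 (new)  [load 1700/1800]
  700 → container 1  [load 1500/1800]
  1400 → container 3 (new)  [load 1400/1800]
  400 → container 3  [load 1800/1800]
  900 → container 4 (new)  [load 900/1800]
  1500 → container 5 (new)  [load 1500/1800]
  600 → container 4  [load 1500/1800]
  400 → container 6 (new)  [load 400/1800]
  1000 → container 6  [load 1400/1800]
  1600 → container 7 (new)  [load 1600/1800]
  400 → container 6  [load 1800/1800]
  400 → container 8 (new)  [load 400/1800]
  500 → container 8  [load 900/1800]
8 containers opened.

8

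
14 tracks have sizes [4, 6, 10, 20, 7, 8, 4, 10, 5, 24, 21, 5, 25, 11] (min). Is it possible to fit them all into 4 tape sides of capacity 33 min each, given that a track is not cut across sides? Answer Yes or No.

Total = 160 min; ⌈160/33⌉ = 5.
At least 5 tape sides are required, but only 4 are allowed.

No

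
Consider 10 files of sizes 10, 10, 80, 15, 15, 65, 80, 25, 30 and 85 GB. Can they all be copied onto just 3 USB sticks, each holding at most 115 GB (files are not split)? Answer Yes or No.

No

Total = 415 GB; ⌈415/115⌉ = 4.
At least 4 USB sticks are required, but only 3 are allowed.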